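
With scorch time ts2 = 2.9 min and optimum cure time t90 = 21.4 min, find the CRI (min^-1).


CRI = 100 / (t90 - ts2)
= 100 / (21.4 - 2.9)
= 100 / 18.5
= 5.41 min^-1

5.41 min^-1


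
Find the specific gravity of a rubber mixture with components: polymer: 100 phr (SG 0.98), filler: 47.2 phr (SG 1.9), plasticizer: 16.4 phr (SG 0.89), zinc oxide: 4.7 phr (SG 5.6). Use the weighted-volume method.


Sum of weights = 168.3
Volume contributions:
  polymer: 100/0.98 = 102.0408
  filler: 47.2/1.9 = 24.8421
  plasticizer: 16.4/0.89 = 18.4270
  zinc oxide: 4.7/5.6 = 0.8393
Sum of volumes = 146.1492
SG = 168.3 / 146.1492 = 1.152

SG = 1.152


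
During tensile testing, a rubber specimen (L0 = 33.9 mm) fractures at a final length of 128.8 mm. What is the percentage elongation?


Elongation = (Lf - L0) / L0 * 100
= (128.8 - 33.9) / 33.9 * 100
= 94.9 / 33.9 * 100
= 279.9%

279.9%


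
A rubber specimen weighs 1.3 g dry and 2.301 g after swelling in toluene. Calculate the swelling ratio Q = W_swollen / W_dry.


Q = W_swollen / W_dry
Q = 2.301 / 1.3
Q = 1.77

Q = 1.77


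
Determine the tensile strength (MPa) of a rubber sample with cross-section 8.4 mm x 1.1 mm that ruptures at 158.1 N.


Area = width * thickness = 8.4 * 1.1 = 9.24 mm^2
TS = force / area = 158.1 / 9.24 = 17.11 MPa

17.11 MPa


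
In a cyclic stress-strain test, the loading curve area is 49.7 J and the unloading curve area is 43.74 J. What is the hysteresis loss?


Hysteresis loss = loading - unloading
= 49.7 - 43.74
= 5.96 J

5.96 J


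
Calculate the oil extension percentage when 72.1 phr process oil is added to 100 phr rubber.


Oil % = oil / (100 + oil) * 100
= 72.1 / (100 + 72.1) * 100
= 72.1 / 172.1 * 100
= 41.89%

41.89%


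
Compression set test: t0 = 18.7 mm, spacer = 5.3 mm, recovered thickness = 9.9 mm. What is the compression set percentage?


CS = (t0 - recovered) / (t0 - ts) * 100
= (18.7 - 9.9) / (18.7 - 5.3) * 100
= 8.8 / 13.4 * 100
= 65.7%

65.7%


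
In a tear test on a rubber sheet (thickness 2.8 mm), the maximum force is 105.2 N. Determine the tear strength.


Tear strength = force / thickness
= 105.2 / 2.8
= 37.57 N/mm

37.57 N/mm


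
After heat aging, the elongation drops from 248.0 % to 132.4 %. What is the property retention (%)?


Retention = aged / original * 100
= 132.4 / 248.0 * 100
= 53.4%

53.4%


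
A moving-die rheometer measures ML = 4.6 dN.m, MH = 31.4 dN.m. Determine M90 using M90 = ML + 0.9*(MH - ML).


M90 = ML + 0.9 * (MH - ML)
M90 = 4.6 + 0.9 * (31.4 - 4.6)
M90 = 4.6 + 0.9 * 26.8
M90 = 28.72 dN.m

28.72 dN.m


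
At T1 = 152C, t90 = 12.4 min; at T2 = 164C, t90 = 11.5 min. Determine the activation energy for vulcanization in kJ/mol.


T1 = 425.15 K, T2 = 437.15 K
1/T1 - 1/T2 = 6.4567e-05
ln(t1/t2) = ln(12.4/11.5) = 0.0753
Ea = 8.314 * 0.0753 / 6.4567e-05 = 9702.4509 J/mol
Ea = 9.7 kJ/mol

9.7 kJ/mol


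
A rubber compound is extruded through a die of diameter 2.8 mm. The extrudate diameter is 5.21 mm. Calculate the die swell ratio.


Die swell ratio = D_extrudate / D_die
= 5.21 / 2.8
= 1.861

Die swell = 1.861


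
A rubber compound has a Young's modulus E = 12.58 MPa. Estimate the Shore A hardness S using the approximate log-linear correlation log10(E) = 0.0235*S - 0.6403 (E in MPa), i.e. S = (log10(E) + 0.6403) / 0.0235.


log10(E) = 0.0235*S - 0.6403  =>  S = (log10(E) + 0.6403) / 0.0235
log10(12.58) = 1.099681
S = (1.099681 + 0.6403) / 0.0235 = 1.739981 / 0.0235
S = 74.0

Shore A = 74.0


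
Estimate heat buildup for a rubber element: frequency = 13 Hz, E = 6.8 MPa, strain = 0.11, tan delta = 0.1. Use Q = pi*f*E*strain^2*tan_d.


Q = pi * f * E * strain^2 * tan_d
= pi * 13 * 6.8 * 0.11^2 * 0.1
= pi * 13 * 6.8 * 0.0121 * 0.1
= 0.3360

Q = 0.3360


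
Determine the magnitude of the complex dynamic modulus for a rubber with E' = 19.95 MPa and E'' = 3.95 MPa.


|E*| = sqrt(E'^2 + E''^2)
= sqrt(19.95^2 + 3.95^2)
= sqrt(398.0025 + 15.6025)
= 20.337 MPa

20.337 MPa


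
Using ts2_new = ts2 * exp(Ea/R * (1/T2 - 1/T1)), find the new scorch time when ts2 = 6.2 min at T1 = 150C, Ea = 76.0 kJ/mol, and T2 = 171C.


Convert temperatures: T1 = 150 + 273.15 = 423.15 K, T2 = 171 + 273.15 = 444.15 K
ts2_new = 6.2 * exp(76000 / 8.314 * (1/444.15 - 1/423.15))
1/T2 - 1/T1 = -1.1174e-04
ts2_new = 2.23 min

2.23 min


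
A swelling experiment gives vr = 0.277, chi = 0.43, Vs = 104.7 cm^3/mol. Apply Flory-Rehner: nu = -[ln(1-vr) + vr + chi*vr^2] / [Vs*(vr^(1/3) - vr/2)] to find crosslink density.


ln(1 - vr) = ln(1 - 0.277) = -0.3243
Numerator = -((-0.3243) + 0.277 + 0.43 * 0.277^2) = 0.0144
Denominator = 104.7 * (0.277^(1/3) - 0.277/2) = 53.7497
nu = 0.0144 / 53.7497 = 2.6703e-04 mol/cm^3

2.6703e-04 mol/cm^3


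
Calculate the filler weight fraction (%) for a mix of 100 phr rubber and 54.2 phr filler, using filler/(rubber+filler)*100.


Filler % = filler / (rubber + filler) * 100
= 54.2 / (100 + 54.2) * 100
= 54.2 / 154.2 * 100
= 35.15%

35.15%


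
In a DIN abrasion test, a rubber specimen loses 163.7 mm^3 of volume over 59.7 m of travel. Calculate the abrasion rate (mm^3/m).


Rate = volume_loss / distance
= 163.7 / 59.7
= 2.742 mm^3/m

2.742 mm^3/m


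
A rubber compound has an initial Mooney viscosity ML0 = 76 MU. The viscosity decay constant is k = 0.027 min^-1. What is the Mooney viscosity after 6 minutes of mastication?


ML = ML0 * exp(-k * t)
ML = 76 * exp(-0.027 * 6)
ML = 76 * 0.8504
ML = 64.63 MU

64.63 MU


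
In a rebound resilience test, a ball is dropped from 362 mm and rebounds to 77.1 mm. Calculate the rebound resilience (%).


Resilience = h_rebound / h_drop * 100
= 77.1 / 362 * 100
= 21.3%

21.3%


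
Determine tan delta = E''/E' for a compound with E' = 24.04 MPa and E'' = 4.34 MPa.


tan delta = E'' / E'
= 4.34 / 24.04
= 0.1805

tan delta = 0.1805


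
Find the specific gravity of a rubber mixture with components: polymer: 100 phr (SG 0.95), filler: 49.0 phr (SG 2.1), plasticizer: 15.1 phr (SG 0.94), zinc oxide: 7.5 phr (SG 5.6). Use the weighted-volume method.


Sum of weights = 171.6
Volume contributions:
  polymer: 100/0.95 = 105.2632
  filler: 49.0/2.1 = 23.3333
  plasticizer: 15.1/0.94 = 16.0638
  zinc oxide: 7.5/5.6 = 1.3393
Sum of volumes = 145.9996
SG = 171.6 / 145.9996 = 1.175

SG = 1.175


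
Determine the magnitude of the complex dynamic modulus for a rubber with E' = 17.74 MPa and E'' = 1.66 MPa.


|E*| = sqrt(E'^2 + E''^2)
= sqrt(17.74^2 + 1.66^2)
= sqrt(314.7076 + 2.7556)
= 17.817 MPa

17.817 MPa


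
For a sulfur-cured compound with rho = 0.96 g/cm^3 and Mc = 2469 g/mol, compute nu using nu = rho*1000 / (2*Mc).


nu = rho * 1000 / (2 * Mc)
nu = 0.96 * 1000 / (2 * 2469)
nu = 960.0 / 4938
nu = 0.1944 mol/L

0.1944 mol/L


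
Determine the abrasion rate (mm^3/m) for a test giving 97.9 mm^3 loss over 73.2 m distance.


Rate = volume_loss / distance
= 97.9 / 73.2
= 1.337 mm^3/m

1.337 mm^3/m


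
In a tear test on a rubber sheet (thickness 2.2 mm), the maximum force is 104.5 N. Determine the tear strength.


Tear strength = force / thickness
= 104.5 / 2.2
= 47.5 N/mm

47.5 N/mm


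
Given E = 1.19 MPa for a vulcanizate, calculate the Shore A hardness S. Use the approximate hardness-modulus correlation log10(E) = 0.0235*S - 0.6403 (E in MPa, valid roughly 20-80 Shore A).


log10(E) = 0.0235*S - 0.6403  =>  S = (log10(E) + 0.6403) / 0.0235
log10(1.19) = 0.075547
S = (0.075547 + 0.6403) / 0.0235 = 0.715847 / 0.0235
S = 30.5

Shore A = 30.5


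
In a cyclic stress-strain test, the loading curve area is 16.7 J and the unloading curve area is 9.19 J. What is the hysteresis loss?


Hysteresis loss = loading - unloading
= 16.7 - 9.19
= 7.51 J

7.51 J


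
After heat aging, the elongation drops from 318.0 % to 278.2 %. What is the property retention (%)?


Retention = aged / original * 100
= 278.2 / 318.0 * 100
= 87.5%

87.5%


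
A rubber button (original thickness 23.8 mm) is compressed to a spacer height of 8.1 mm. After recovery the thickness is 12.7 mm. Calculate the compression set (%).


CS = (t0 - recovered) / (t0 - ts) * 100
= (23.8 - 12.7) / (23.8 - 8.1) * 100
= 11.1 / 15.7 * 100
= 70.7%

70.7%


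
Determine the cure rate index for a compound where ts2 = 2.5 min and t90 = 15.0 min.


CRI = 100 / (t90 - ts2)
= 100 / (15.0 - 2.5)
= 100 / 12.5
= 8.0 min^-1

8.0 min^-1


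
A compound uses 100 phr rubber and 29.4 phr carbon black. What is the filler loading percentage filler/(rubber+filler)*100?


Filler % = filler / (rubber + filler) * 100
= 29.4 / (100 + 29.4) * 100
= 29.4 / 129.4 * 100
= 22.72%

22.72%


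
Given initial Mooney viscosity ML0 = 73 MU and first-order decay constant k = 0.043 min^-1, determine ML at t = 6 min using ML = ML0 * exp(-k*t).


ML = ML0 * exp(-k * t)
ML = 73 * exp(-0.043 * 6)
ML = 73 * 0.7726
ML = 56.4 MU

56.4 MU


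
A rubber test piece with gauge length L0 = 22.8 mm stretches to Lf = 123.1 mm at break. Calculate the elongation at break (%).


Elongation = (Lf - L0) / L0 * 100
= (123.1 - 22.8) / 22.8 * 100
= 100.3 / 22.8 * 100
= 439.9%

439.9%


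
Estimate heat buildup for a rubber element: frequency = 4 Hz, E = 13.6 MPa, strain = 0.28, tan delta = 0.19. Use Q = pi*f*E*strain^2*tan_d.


Q = pi * f * E * strain^2 * tan_d
= pi * 4 * 13.6 * 0.28^2 * 0.19
= pi * 4 * 13.6 * 0.0784 * 0.19
= 2.5458

Q = 2.5458


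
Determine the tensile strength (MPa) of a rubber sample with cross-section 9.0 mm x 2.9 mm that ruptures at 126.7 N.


Area = width * thickness = 9.0 * 2.9 = 26.1 mm^2
TS = force / area = 126.7 / 26.1 = 4.85 MPa

4.85 MPa


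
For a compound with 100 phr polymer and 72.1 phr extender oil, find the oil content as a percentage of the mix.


Oil % = oil / (100 + oil) * 100
= 72.1 / (100 + 72.1) * 100
= 72.1 / 172.1 * 100
= 41.89%

41.89%


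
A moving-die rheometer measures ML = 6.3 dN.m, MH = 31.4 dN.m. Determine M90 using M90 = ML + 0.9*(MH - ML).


M90 = ML + 0.9 * (MH - ML)
M90 = 6.3 + 0.9 * (31.4 - 6.3)
M90 = 6.3 + 0.9 * 25.1
M90 = 28.89 dN.m

28.89 dN.m


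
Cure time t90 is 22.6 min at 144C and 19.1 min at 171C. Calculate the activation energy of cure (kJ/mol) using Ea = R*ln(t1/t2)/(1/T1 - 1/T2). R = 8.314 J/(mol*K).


T1 = 417.15 K, T2 = 444.15 K
1/T1 - 1/T2 = 1.4573e-04
ln(t1/t2) = ln(22.6/19.1) = 0.1683
Ea = 8.314 * 0.1683 / 1.4573e-04 = 9599.5994 J/mol
Ea = 9.6 kJ/mol

9.6 kJ/mol


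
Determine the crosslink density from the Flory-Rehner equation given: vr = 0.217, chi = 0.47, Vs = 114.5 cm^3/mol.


ln(1 - vr) = ln(1 - 0.217) = -0.2446
Numerator = -((-0.2446) + 0.217 + 0.47 * 0.217^2) = 0.0055
Denominator = 114.5 * (0.217^(1/3) - 0.217/2) = 56.3826
nu = 0.0055 / 56.3826 = 9.7384e-05 mol/cm^3

9.7384e-05 mol/cm^3


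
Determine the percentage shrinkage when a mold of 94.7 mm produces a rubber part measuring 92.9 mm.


Shrinkage = (mold - part) / mold * 100
= (94.7 - 92.9) / 94.7 * 100
= 1.8 / 94.7 * 100
= 1.9%

1.9%


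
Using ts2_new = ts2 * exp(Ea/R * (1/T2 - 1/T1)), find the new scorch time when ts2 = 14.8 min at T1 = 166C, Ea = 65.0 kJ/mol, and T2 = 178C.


Convert temperatures: T1 = 166 + 273.15 = 439.15 K, T2 = 178 + 273.15 = 451.15 K
ts2_new = 14.8 * exp(65000 / 8.314 * (1/451.15 - 1/439.15))
1/T2 - 1/T1 = -6.0569e-05
ts2_new = 9.22 min

9.22 min


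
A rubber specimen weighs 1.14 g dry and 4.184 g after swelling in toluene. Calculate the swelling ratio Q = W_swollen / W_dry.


Q = W_swollen / W_dry
Q = 4.184 / 1.14
Q = 3.67

Q = 3.67


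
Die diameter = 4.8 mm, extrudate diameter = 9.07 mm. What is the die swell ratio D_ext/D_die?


Die swell ratio = D_extrudate / D_die
= 9.07 / 4.8
= 1.89

Die swell = 1.89


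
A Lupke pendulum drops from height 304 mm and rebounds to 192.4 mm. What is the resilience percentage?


Resilience = h_rebound / h_drop * 100
= 192.4 / 304 * 100
= 63.3%

63.3%


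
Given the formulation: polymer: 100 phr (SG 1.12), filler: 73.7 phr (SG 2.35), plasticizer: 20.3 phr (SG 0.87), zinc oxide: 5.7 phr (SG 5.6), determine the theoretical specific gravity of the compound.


Sum of weights = 199.7
Volume contributions:
  polymer: 100/1.12 = 89.2857
  filler: 73.7/2.35 = 31.3617
  plasticizer: 20.3/0.87 = 23.3333
  zinc oxide: 5.7/5.6 = 1.0179
Sum of volumes = 144.9986
SG = 199.7 / 144.9986 = 1.377

SG = 1.377


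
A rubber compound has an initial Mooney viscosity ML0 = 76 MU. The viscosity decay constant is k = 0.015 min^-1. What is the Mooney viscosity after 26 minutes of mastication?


ML = ML0 * exp(-k * t)
ML = 76 * exp(-0.015 * 26)
ML = 76 * 0.6771
ML = 51.46 MU

51.46 MU


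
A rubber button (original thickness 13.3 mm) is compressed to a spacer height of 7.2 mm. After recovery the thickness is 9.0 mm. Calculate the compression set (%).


CS = (t0 - recovered) / (t0 - ts) * 100
= (13.3 - 9.0) / (13.3 - 7.2) * 100
= 4.3 / 6.1 * 100
= 70.5%

70.5%


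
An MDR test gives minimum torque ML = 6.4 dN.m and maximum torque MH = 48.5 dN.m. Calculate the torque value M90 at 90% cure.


M90 = ML + 0.9 * (MH - ML)
M90 = 6.4 + 0.9 * (48.5 - 6.4)
M90 = 6.4 + 0.9 * 42.1
M90 = 44.29 dN.m

44.29 dN.m


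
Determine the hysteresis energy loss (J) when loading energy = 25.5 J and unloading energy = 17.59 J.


Hysteresis loss = loading - unloading
= 25.5 - 17.59
= 7.91 J

7.91 J


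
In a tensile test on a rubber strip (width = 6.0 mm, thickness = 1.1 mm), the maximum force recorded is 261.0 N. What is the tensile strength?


Area = width * thickness = 6.0 * 1.1 = 6.6 mm^2
TS = force / area = 261.0 / 6.6 = 39.55 MPa

39.55 MPa


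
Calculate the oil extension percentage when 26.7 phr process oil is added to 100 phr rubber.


Oil % = oil / (100 + oil) * 100
= 26.7 / (100 + 26.7) * 100
= 26.7 / 126.7 * 100
= 21.07%

21.07%


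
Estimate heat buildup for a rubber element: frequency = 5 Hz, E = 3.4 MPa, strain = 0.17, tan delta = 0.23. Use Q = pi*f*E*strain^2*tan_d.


Q = pi * f * E * strain^2 * tan_d
= pi * 5 * 3.4 * 0.17^2 * 0.23
= pi * 5 * 3.4 * 0.0289 * 0.23
= 0.3550

Q = 0.3550


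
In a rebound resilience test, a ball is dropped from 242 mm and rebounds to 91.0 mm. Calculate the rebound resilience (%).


Resilience = h_rebound / h_drop * 100
= 91.0 / 242 * 100
= 37.6%

37.6%


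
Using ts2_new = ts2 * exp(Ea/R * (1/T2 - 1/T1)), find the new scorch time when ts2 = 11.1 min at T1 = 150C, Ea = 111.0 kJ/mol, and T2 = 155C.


Convert temperatures: T1 = 150 + 273.15 = 423.15 K, T2 = 155 + 273.15 = 428.15 K
ts2_new = 11.1 * exp(111000 / 8.314 * (1/428.15 - 1/423.15))
1/T2 - 1/T1 = -2.7598e-05
ts2_new = 7.68 min

7.68 min


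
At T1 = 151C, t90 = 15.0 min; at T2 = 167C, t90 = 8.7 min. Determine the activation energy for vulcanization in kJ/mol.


T1 = 424.15 K, T2 = 440.15 K
1/T1 - 1/T2 = 8.5704e-05
ln(t1/t2) = ln(15.0/8.7) = 0.5447
Ea = 8.314 * 0.5447 / 8.5704e-05 = 52843.2180 J/mol
Ea = 52.84 kJ/mol

52.84 kJ/mol


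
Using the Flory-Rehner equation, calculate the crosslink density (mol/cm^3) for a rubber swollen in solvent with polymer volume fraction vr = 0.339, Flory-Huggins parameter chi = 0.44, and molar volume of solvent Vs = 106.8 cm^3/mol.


ln(1 - vr) = ln(1 - 0.339) = -0.4140
Numerator = -((-0.4140) + 0.339 + 0.44 * 0.339^2) = 0.0244
Denominator = 106.8 * (0.339^(1/3) - 0.339/2) = 56.3657
nu = 0.0244 / 56.3657 = 4.3353e-04 mol/cm^3

4.3353e-04 mol/cm^3


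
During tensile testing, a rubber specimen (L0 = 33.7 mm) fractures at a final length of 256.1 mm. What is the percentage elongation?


Elongation = (Lf - L0) / L0 * 100
= (256.1 - 33.7) / 33.7 * 100
= 222.4 / 33.7 * 100
= 659.9%

659.9%


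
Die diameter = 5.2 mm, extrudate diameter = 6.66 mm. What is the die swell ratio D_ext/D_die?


Die swell ratio = D_extrudate / D_die
= 6.66 / 5.2
= 1.281

Die swell = 1.281


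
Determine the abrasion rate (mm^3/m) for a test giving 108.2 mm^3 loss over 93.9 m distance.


Rate = volume_loss / distance
= 108.2 / 93.9
= 1.152 mm^3/m

1.152 mm^3/m


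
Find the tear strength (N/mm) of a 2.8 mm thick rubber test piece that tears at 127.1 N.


Tear strength = force / thickness
= 127.1 / 2.8
= 45.39 N/mm

45.39 N/mm


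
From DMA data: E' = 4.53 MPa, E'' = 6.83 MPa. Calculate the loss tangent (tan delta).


tan delta = E'' / E'
= 6.83 / 4.53
= 1.5077

tan delta = 1.5077


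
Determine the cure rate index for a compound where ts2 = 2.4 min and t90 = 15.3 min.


CRI = 100 / (t90 - ts2)
= 100 / (15.3 - 2.4)
= 100 / 12.9
= 7.75 min^-1

7.75 min^-1


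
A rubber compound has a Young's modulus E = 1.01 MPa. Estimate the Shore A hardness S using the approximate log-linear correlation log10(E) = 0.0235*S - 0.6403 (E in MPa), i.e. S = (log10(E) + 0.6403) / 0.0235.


log10(E) = 0.0235*S - 0.6403  =>  S = (log10(E) + 0.6403) / 0.0235
log10(1.01) = 0.004321
S = (0.004321 + 0.6403) / 0.0235 = 0.644621 / 0.0235
S = 27.4

Shore A = 27.4


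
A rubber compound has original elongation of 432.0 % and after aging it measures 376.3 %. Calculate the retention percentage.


Retention = aged / original * 100
= 376.3 / 432.0 * 100
= 87.1%

87.1%


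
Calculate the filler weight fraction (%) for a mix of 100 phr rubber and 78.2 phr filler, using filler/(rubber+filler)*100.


Filler % = filler / (rubber + filler) * 100
= 78.2 / (100 + 78.2) * 100
= 78.2 / 178.2 * 100
= 43.88%

43.88%


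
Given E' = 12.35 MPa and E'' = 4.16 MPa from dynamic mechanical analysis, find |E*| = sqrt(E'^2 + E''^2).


|E*| = sqrt(E'^2 + E''^2)
= sqrt(12.35^2 + 4.16^2)
= sqrt(152.5225 + 17.3056)
= 13.032 MPa

13.032 MPa


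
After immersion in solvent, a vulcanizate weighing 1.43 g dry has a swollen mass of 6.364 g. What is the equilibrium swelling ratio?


Q = W_swollen / W_dry
Q = 6.364 / 1.43
Q = 4.45

Q = 4.45


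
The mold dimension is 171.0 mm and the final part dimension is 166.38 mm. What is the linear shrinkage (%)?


Shrinkage = (mold - part) / mold * 100
= (171.0 - 166.38) / 171.0 * 100
= 4.62 / 171.0 * 100
= 2.7%

2.7%


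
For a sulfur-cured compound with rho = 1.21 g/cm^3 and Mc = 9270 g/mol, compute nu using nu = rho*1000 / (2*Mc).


nu = rho * 1000 / (2 * Mc)
nu = 1.21 * 1000 / (2 * 9270)
nu = 1210.0 / 18540
nu = 0.0653 mol/L

0.0653 mol/L


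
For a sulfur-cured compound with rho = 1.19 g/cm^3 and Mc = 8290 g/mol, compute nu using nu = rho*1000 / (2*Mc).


nu = rho * 1000 / (2 * Mc)
nu = 1.19 * 1000 / (2 * 8290)
nu = 1190.0 / 16580
nu = 0.0718 mol/L

0.0718 mol/L


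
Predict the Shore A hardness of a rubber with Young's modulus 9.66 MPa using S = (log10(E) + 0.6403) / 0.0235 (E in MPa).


log10(E) = 0.0235*S - 0.6403  =>  S = (log10(E) + 0.6403) / 0.0235
log10(9.66) = 0.984977
S = (0.984977 + 0.6403) / 0.0235 = 1.625277 / 0.0235
S = 69.2

Shore A = 69.2


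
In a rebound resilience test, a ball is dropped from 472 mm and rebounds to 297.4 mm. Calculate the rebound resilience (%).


Resilience = h_rebound / h_drop * 100
= 297.4 / 472 * 100
= 63.0%

63.0%


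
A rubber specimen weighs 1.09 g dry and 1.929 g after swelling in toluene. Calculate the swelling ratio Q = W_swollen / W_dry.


Q = W_swollen / W_dry
Q = 1.929 / 1.09
Q = 1.77

Q = 1.77


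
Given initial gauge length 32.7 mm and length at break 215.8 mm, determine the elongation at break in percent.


Elongation = (Lf - L0) / L0 * 100
= (215.8 - 32.7) / 32.7 * 100
= 183.1 / 32.7 * 100
= 559.9%

559.9%


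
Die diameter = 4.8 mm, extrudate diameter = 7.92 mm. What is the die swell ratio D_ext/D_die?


Die swell ratio = D_extrudate / D_die
= 7.92 / 4.8
= 1.65

Die swell = 1.65


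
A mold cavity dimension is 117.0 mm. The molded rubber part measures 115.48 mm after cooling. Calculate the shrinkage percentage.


Shrinkage = (mold - part) / mold * 100
= (117.0 - 115.48) / 117.0 * 100
= 1.52 / 117.0 * 100
= 1.3%

1.3%


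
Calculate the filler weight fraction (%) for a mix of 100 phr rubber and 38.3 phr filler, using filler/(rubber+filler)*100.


Filler % = filler / (rubber + filler) * 100
= 38.3 / (100 + 38.3) * 100
= 38.3 / 138.3 * 100
= 27.69%

27.69%


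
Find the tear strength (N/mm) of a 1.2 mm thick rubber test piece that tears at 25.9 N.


Tear strength = force / thickness
= 25.9 / 1.2
= 21.58 N/mm

21.58 N/mm


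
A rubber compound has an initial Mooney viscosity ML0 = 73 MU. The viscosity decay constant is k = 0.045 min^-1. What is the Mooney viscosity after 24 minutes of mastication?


ML = ML0 * exp(-k * t)
ML = 73 * exp(-0.045 * 24)
ML = 73 * 0.3396
ML = 24.79 MU

24.79 MU


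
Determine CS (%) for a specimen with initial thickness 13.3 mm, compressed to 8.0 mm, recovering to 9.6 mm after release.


CS = (t0 - recovered) / (t0 - ts) * 100
= (13.3 - 9.6) / (13.3 - 8.0) * 100
= 3.7 / 5.3 * 100
= 69.8%

69.8%


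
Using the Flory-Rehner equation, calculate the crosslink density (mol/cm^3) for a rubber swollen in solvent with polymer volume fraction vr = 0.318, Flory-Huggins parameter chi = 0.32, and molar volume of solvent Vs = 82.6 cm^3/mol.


ln(1 - vr) = ln(1 - 0.318) = -0.3827
Numerator = -((-0.3827) + 0.318 + 0.32 * 0.318^2) = 0.0324
Denominator = 82.6 * (0.318^(1/3) - 0.318/2) = 43.2463
nu = 0.0324 / 43.2463 = 7.4841e-04 mol/cm^3

7.4841e-04 mol/cm^3


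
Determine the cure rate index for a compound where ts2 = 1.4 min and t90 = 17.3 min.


CRI = 100 / (t90 - ts2)
= 100 / (17.3 - 1.4)
= 100 / 15.9
= 6.29 min^-1

6.29 min^-1


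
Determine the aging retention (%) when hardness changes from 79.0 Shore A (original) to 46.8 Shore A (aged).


Retention = aged / original * 100
= 46.8 / 79.0 * 100
= 59.2%

59.2%


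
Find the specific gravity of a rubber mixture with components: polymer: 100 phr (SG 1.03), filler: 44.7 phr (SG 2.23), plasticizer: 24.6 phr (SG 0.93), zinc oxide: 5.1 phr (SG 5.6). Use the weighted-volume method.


Sum of weights = 174.4
Volume contributions:
  polymer: 100/1.03 = 97.0874
  filler: 44.7/2.23 = 20.0448
  plasticizer: 24.6/0.93 = 26.4516
  zinc oxide: 5.1/5.6 = 0.9107
Sum of volumes = 144.4945
SG = 174.4 / 144.4945 = 1.207

SG = 1.207


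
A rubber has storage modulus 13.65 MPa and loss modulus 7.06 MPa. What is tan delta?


tan delta = E'' / E'
= 7.06 / 13.65
= 0.5172

tan delta = 0.5172


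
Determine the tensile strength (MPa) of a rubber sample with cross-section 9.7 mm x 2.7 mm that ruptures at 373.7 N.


Area = width * thickness = 9.7 * 2.7 = 26.19 mm^2
TS = force / area = 373.7 / 26.19 = 14.27 MPa

14.27 MPa


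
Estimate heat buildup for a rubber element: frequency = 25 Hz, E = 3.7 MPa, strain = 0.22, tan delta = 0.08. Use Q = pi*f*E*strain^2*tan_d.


Q = pi * f * E * strain^2 * tan_d
= pi * 25 * 3.7 * 0.22^2 * 0.08
= pi * 25 * 3.7 * 0.0484 * 0.08
= 1.1252

Q = 1.1252


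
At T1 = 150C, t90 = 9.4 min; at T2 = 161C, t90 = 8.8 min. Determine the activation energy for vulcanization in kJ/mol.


T1 = 423.15 K, T2 = 434.15 K
1/T1 - 1/T2 = 5.9877e-05
ln(t1/t2) = ln(9.4/8.8) = 0.0660
Ea = 8.314 * 0.0660 / 5.9877e-05 = 9158.3820 J/mol
Ea = 9.16 kJ/mol

9.16 kJ/mol


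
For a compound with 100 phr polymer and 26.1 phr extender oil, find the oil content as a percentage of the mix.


Oil % = oil / (100 + oil) * 100
= 26.1 / (100 + 26.1) * 100
= 26.1 / 126.1 * 100
= 20.7%

20.7%


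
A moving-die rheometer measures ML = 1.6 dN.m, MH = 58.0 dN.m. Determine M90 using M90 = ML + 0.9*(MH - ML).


M90 = ML + 0.9 * (MH - ML)
M90 = 1.6 + 0.9 * (58.0 - 1.6)
M90 = 1.6 + 0.9 * 56.4
M90 = 52.36 dN.m

52.36 dN.m


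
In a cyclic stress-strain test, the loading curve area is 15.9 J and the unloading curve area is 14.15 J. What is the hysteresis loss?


Hysteresis loss = loading - unloading
= 15.9 - 14.15
= 1.75 J

1.75 J


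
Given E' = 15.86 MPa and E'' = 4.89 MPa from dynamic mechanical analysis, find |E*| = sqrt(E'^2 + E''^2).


|E*| = sqrt(E'^2 + E''^2)
= sqrt(15.86^2 + 4.89^2)
= sqrt(251.5396 + 23.9121)
= 16.597 MPa

16.597 MPa


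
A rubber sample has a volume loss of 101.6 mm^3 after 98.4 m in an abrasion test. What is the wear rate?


Rate = volume_loss / distance
= 101.6 / 98.4
= 1.033 mm^3/m

1.033 mm^3/m


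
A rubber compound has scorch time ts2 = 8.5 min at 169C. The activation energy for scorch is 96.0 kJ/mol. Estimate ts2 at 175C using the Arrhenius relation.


Convert temperatures: T1 = 169 + 273.15 = 442.15 K, T2 = 175 + 273.15 = 448.15 K
ts2_new = 8.5 * exp(96000 / 8.314 * (1/448.15 - 1/442.15))
1/T2 - 1/T1 = -3.0280e-05
ts2_new = 5.99 min

5.99 min


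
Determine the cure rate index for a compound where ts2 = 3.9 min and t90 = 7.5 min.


CRI = 100 / (t90 - ts2)
= 100 / (7.5 - 3.9)
= 100 / 3.6
= 27.78 min^-1

27.78 min^-1


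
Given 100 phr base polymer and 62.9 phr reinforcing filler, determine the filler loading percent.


Filler % = filler / (rubber + filler) * 100
= 62.9 / (100 + 62.9) * 100
= 62.9 / 162.9 * 100
= 38.61%

38.61%


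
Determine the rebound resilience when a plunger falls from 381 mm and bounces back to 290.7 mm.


Resilience = h_rebound / h_drop * 100
= 290.7 / 381 * 100
= 76.3%

76.3%


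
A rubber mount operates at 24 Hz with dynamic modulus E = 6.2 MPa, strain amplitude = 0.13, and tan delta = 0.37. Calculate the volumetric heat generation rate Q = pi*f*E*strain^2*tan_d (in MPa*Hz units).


Q = pi * f * E * strain^2 * tan_d
= pi * 24 * 6.2 * 0.13^2 * 0.37
= pi * 24 * 6.2 * 0.0169 * 0.37
= 2.9231

Q = 2.9231


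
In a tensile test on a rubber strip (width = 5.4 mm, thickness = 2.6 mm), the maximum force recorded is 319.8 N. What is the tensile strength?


Area = width * thickness = 5.4 * 2.6 = 14.04 mm^2
TS = force / area = 319.8 / 14.04 = 22.78 MPa

22.78 MPa


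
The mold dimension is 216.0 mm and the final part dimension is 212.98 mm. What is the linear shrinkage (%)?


Shrinkage = (mold - part) / mold * 100
= (216.0 - 212.98) / 216.0 * 100
= 3.02 / 216.0 * 100
= 1.4%

1.4%


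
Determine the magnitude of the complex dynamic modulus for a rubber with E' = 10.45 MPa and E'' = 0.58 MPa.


|E*| = sqrt(E'^2 + E''^2)
= sqrt(10.45^2 + 0.58^2)
= sqrt(109.2025 + 0.3364)
= 10.466 MPa

10.466 MPa


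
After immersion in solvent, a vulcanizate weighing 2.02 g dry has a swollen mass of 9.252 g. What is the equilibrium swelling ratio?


Q = W_swollen / W_dry
Q = 9.252 / 2.02
Q = 4.58

Q = 4.58


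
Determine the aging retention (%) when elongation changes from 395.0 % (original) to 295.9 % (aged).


Retention = aged / original * 100
= 295.9 / 395.0 * 100
= 74.9%

74.9%


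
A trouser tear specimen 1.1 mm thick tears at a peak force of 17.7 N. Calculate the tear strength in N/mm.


Tear strength = force / thickness
= 17.7 / 1.1
= 16.09 N/mm

16.09 N/mm


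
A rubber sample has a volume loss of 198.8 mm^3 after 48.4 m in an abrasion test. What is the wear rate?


Rate = volume_loss / distance
= 198.8 / 48.4
= 4.107 mm^3/m

4.107 mm^3/m


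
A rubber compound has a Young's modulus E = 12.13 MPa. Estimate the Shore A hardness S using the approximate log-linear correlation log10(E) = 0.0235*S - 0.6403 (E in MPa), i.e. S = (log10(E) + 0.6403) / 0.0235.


log10(E) = 0.0235*S - 0.6403  =>  S = (log10(E) + 0.6403) / 0.0235
log10(12.13) = 1.083861
S = (1.083861 + 0.6403) / 0.0235 = 1.724161 / 0.0235
S = 73.4

Shore A = 73.4


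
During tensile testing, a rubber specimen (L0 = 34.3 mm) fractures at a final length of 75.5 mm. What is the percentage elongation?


Elongation = (Lf - L0) / L0 * 100
= (75.5 - 34.3) / 34.3 * 100
= 41.2 / 34.3 * 100
= 120.1%

120.1%


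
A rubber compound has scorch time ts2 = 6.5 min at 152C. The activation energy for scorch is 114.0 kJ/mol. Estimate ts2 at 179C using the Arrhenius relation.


Convert temperatures: T1 = 152 + 273.15 = 425.15 K, T2 = 179 + 273.15 = 452.15 K
ts2_new = 6.5 * exp(114000 / 8.314 * (1/452.15 - 1/425.15))
1/T2 - 1/T1 = -1.4046e-04
ts2_new = 0.95 min

0.95 min


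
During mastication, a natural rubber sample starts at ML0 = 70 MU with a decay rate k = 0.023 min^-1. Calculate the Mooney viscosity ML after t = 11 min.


ML = ML0 * exp(-k * t)
ML = 70 * exp(-0.023 * 11)
ML = 70 * 0.7765
ML = 54.35 MU

54.35 MU


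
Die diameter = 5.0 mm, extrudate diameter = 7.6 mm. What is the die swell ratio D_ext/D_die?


Die swell ratio = D_extrudate / D_die
= 7.6 / 5.0
= 1.52

Die swell = 1.52


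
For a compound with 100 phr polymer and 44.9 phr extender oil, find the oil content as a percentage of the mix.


Oil % = oil / (100 + oil) * 100
= 44.9 / (100 + 44.9) * 100
= 44.9 / 144.9 * 100
= 30.99%

30.99%


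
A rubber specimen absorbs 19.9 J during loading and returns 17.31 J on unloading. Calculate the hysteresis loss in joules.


Hysteresis loss = loading - unloading
= 19.9 - 17.31
= 2.59 J

2.59 J


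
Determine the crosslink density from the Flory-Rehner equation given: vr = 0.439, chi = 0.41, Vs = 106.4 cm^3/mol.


ln(1 - vr) = ln(1 - 0.439) = -0.5780
Numerator = -((-0.5780) + 0.439 + 0.41 * 0.439^2) = 0.0600
Denominator = 106.4 * (0.439^(1/3) - 0.439/2) = 57.5107
nu = 0.0600 / 57.5107 = 0.0010 mol/cm^3

0.0010 mol/cm^3


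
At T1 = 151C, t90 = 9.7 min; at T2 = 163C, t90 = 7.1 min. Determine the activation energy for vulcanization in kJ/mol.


T1 = 424.15 K, T2 = 436.15 K
1/T1 - 1/T2 = 6.4867e-05
ln(t1/t2) = ln(9.7/7.1) = 0.3120
Ea = 8.314 * 0.3120 / 6.4867e-05 = 39992.8180 J/mol
Ea = 39.99 kJ/mol

39.99 kJ/mol


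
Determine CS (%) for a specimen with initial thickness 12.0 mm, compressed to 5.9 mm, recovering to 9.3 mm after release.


CS = (t0 - recovered) / (t0 - ts) * 100
= (12.0 - 9.3) / (12.0 - 5.9) * 100
= 2.7 / 6.1 * 100
= 44.3%

44.3%


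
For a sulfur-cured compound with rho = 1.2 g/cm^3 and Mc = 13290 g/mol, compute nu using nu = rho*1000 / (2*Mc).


nu = rho * 1000 / (2 * Mc)
nu = 1.2 * 1000 / (2 * 13290)
nu = 1200.0 / 26580
nu = 0.0451 mol/L

0.0451 mol/L


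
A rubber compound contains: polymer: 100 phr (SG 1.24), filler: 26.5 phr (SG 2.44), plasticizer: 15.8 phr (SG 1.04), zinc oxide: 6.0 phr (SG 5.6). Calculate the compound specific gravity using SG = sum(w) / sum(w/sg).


Sum of weights = 148.3
Volume contributions:
  polymer: 100/1.24 = 80.6452
  filler: 26.5/2.44 = 10.8607
  plasticizer: 15.8/1.04 = 15.1923
  zinc oxide: 6.0/5.6 = 1.0714
Sum of volumes = 107.7696
SG = 148.3 / 107.7696 = 1.376

SG = 1.376


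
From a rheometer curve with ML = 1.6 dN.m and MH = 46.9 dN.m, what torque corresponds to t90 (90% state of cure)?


M90 = ML + 0.9 * (MH - ML)
M90 = 1.6 + 0.9 * (46.9 - 1.6)
M90 = 1.6 + 0.9 * 45.3
M90 = 42.37 dN.m

42.37 dN.m


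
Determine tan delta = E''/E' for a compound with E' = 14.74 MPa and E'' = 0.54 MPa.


tan delta = E'' / E'
= 0.54 / 14.74
= 0.0366

tan delta = 0.0366


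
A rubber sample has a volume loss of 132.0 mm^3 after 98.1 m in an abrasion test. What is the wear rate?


Rate = volume_loss / distance
= 132.0 / 98.1
= 1.346 mm^3/m

1.346 mm^3/m


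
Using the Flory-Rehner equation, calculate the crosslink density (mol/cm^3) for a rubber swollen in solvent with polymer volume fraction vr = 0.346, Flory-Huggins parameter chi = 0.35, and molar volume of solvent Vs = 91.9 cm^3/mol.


ln(1 - vr) = ln(1 - 0.346) = -0.4246
Numerator = -((-0.4246) + 0.346 + 0.35 * 0.346^2) = 0.0367
Denominator = 91.9 * (0.346^(1/3) - 0.346/2) = 48.6183
nu = 0.0367 / 48.6183 = 7.5583e-04 mol/cm^3

7.5583e-04 mol/cm^3


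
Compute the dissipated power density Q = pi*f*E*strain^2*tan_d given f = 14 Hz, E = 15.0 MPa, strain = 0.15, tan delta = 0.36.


Q = pi * f * E * strain^2 * tan_d
= pi * 14 * 15.0 * 0.15^2 * 0.36
= pi * 14 * 15.0 * 0.0225 * 0.36
= 5.3438

Q = 5.3438


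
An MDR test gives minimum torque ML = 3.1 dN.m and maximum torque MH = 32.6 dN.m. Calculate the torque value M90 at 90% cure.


M90 = ML + 0.9 * (MH - ML)
M90 = 3.1 + 0.9 * (32.6 - 3.1)
M90 = 3.1 + 0.9 * 29.5
M90 = 29.65 dN.m

29.65 dN.m


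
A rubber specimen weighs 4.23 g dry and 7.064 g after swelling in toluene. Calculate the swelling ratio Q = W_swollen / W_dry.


Q = W_swollen / W_dry
Q = 7.064 / 4.23
Q = 1.67

Q = 1.67


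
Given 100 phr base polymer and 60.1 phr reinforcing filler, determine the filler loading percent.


Filler % = filler / (rubber + filler) * 100
= 60.1 / (100 + 60.1) * 100
= 60.1 / 160.1 * 100
= 37.54%

37.54%


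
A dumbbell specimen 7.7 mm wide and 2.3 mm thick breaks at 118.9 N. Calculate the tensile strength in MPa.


Area = width * thickness = 7.7 * 2.3 = 17.71 mm^2
TS = force / area = 118.9 / 17.71 = 6.71 MPa

6.71 MPa


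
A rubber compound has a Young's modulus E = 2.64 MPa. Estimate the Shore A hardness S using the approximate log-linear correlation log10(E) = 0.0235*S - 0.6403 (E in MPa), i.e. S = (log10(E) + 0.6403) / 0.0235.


log10(E) = 0.0235*S - 0.6403  =>  S = (log10(E) + 0.6403) / 0.0235
log10(2.64) = 0.421604
S = (0.421604 + 0.6403) / 0.0235 = 1.061904 / 0.0235
S = 45.2

Shore A = 45.2


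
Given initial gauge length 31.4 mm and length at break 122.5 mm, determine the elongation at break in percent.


Elongation = (Lf - L0) / L0 * 100
= (122.5 - 31.4) / 31.4 * 100
= 91.1 / 31.4 * 100
= 290.1%

290.1%


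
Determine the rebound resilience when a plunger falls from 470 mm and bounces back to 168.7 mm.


Resilience = h_rebound / h_drop * 100
= 168.7 / 470 * 100
= 35.9%

35.9%


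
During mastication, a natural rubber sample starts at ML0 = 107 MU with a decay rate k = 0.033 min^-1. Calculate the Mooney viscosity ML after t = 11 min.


ML = ML0 * exp(-k * t)
ML = 107 * exp(-0.033 * 11)
ML = 107 * 0.6956
ML = 74.43 MU

74.43 MU


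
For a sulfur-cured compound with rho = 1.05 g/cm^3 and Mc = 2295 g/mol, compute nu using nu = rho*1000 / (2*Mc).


nu = rho * 1000 / (2 * Mc)
nu = 1.05 * 1000 / (2 * 2295)
nu = 1050.0 / 4590
nu = 0.2288 mol/L

0.2288 mol/L


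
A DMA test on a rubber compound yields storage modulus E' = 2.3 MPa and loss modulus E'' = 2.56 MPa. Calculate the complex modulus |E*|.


|E*| = sqrt(E'^2 + E''^2)
= sqrt(2.3^2 + 2.56^2)
= sqrt(5.2900 + 6.5536)
= 3.441 MPa

3.441 MPa


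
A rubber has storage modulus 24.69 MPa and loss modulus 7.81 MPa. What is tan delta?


tan delta = E'' / E'
= 7.81 / 24.69
= 0.3163

tan delta = 0.3163


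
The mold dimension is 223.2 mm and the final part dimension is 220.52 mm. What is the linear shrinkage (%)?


Shrinkage = (mold - part) / mold * 100
= (223.2 - 220.52) / 223.2 * 100
= 2.68 / 223.2 * 100
= 1.2%

1.2%


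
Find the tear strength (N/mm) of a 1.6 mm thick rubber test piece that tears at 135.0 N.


Tear strength = force / thickness
= 135.0 / 1.6
= 84.38 N/mm

84.38 N/mm


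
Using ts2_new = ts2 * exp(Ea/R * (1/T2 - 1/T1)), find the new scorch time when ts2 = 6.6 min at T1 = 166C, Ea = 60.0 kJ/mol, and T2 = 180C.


Convert temperatures: T1 = 166 + 273.15 = 439.15 K, T2 = 180 + 273.15 = 453.15 K
ts2_new = 6.6 * exp(60000 / 8.314 * (1/453.15 - 1/439.15))
1/T2 - 1/T1 = -7.0351e-05
ts2_new = 3.97 min

3.97 min


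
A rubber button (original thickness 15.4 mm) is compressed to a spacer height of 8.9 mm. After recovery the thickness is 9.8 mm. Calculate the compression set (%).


CS = (t0 - recovered) / (t0 - ts) * 100
= (15.4 - 9.8) / (15.4 - 8.9) * 100
= 5.6 / 6.5 * 100
= 86.2%

86.2%


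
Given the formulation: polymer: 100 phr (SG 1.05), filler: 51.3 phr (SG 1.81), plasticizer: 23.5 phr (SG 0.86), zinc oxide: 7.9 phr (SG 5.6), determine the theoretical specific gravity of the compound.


Sum of weights = 182.7
Volume contributions:
  polymer: 100/1.05 = 95.2381
  filler: 51.3/1.81 = 28.3425
  plasticizer: 23.5/0.86 = 27.3256
  zinc oxide: 7.9/5.6 = 1.4107
Sum of volumes = 152.3169
SG = 182.7 / 152.3169 = 1.199

SG = 1.199


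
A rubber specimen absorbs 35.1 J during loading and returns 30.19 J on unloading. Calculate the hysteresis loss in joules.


Hysteresis loss = loading - unloading
= 35.1 - 30.19
= 4.91 J

4.91 J


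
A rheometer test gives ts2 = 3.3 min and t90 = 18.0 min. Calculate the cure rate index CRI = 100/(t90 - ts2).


CRI = 100 / (t90 - ts2)
= 100 / (18.0 - 3.3)
= 100 / 14.7
= 6.8 min^-1

6.8 min^-1


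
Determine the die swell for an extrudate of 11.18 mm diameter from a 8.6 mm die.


Die swell ratio = D_extrudate / D_die
= 11.18 / 8.6
= 1.3

Die swell = 1.3


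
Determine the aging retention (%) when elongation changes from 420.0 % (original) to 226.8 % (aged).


Retention = aged / original * 100
= 226.8 / 420.0 * 100
= 54.0%

54.0%


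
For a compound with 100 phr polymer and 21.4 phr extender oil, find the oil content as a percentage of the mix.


Oil % = oil / (100 + oil) * 100
= 21.4 / (100 + 21.4) * 100
= 21.4 / 121.4 * 100
= 17.63%

17.63%


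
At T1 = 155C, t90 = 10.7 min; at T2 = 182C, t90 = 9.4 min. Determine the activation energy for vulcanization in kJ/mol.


T1 = 428.15 K, T2 = 455.15 K
1/T1 - 1/T2 = 1.3855e-04
ln(t1/t2) = ln(10.7/9.4) = 0.1295
Ea = 8.314 * 0.1295 / 1.3855e-04 = 7772.8575 J/mol
Ea = 7.77 kJ/mol

7.77 kJ/mol


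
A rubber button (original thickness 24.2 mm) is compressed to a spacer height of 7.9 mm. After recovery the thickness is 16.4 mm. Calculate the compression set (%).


CS = (t0 - recovered) / (t0 - ts) * 100
= (24.2 - 16.4) / (24.2 - 7.9) * 100
= 7.8 / 16.3 * 100
= 47.9%

47.9%


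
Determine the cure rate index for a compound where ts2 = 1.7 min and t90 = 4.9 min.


CRI = 100 / (t90 - ts2)
= 100 / (4.9 - 1.7)
= 100 / 3.2
= 31.25 min^-1

31.25 min^-1


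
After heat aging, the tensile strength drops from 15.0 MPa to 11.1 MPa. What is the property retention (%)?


Retention = aged / original * 100
= 11.1 / 15.0 * 100
= 74.0%

74.0%


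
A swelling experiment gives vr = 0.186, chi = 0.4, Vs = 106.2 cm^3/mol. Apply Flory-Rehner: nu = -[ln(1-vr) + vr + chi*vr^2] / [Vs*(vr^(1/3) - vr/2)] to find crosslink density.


ln(1 - vr) = ln(1 - 0.186) = -0.2058
Numerator = -((-0.2058) + 0.186 + 0.4 * 0.186^2) = 0.0060
Denominator = 106.2 * (0.186^(1/3) - 0.186/2) = 50.7452
nu = 0.0060 / 50.7452 = 1.1738e-04 mol/cm^3

1.1738e-04 mol/cm^3


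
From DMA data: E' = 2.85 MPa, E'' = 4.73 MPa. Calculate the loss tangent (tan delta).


tan delta = E'' / E'
= 4.73 / 2.85
= 1.6596

tan delta = 1.6596


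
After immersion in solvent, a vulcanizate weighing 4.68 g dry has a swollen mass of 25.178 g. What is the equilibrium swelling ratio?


Q = W_swollen / W_dry
Q = 25.178 / 4.68
Q = 5.38

Q = 5.38


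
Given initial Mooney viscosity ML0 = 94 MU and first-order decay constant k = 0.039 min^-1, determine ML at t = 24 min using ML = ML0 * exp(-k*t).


ML = ML0 * exp(-k * t)
ML = 94 * exp(-0.039 * 24)
ML = 94 * 0.3922
ML = 36.87 MU

36.87 MU


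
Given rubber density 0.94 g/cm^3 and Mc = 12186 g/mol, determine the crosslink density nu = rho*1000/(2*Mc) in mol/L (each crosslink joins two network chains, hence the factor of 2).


nu = rho * 1000 / (2 * Mc)
nu = 0.94 * 1000 / (2 * 12186)
nu = 940.0 / 24372
nu = 0.0386 mol/L

0.0386 mol/L


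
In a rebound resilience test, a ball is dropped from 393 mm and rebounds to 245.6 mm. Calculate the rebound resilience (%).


Resilience = h_rebound / h_drop * 100
= 245.6 / 393 * 100
= 62.5%

62.5%


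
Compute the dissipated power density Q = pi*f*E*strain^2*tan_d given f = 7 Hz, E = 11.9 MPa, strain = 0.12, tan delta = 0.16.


Q = pi * f * E * strain^2 * tan_d
= pi * 7 * 11.9 * 0.12^2 * 0.16
= pi * 7 * 11.9 * 0.0144 * 0.16
= 0.6029

Q = 0.6029


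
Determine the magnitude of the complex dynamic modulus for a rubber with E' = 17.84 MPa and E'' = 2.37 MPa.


|E*| = sqrt(E'^2 + E''^2)
= sqrt(17.84^2 + 2.37^2)
= sqrt(318.2656 + 5.6169)
= 17.997 MPa

17.997 MPa


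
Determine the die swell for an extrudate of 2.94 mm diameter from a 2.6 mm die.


Die swell ratio = D_extrudate / D_die
= 2.94 / 2.6
= 1.131

Die swell = 1.131
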